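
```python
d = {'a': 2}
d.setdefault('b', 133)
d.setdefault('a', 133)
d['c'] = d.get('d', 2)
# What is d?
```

After line 1: d = {'a': 2}
After line 2 (setdefault adds 'b'=133): d = {'a': 2, 'b': 133}
After line 3 (setdefault 'a' no-op, already exists): d = {'a': 2, 'b': 133}
After line 4 (get('d', 2) returns default since 'd' not in d): d = {'a': 2, 'b': 133, 'c': 2}

{'a': 2, 'b': 133, 'c': 2}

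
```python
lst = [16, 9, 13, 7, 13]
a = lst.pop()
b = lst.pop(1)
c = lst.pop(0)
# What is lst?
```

After line 1: lst = [16, 9, 13, 7, 13]
After line 2 (pop() -> a = 13): lst = [16, 9, 13, 7]
After line 3 (pop(1) -> b = 9): lst = [16, 13, 7]
After line 4 (pop(0) -> c = 16): lst = [13, 7]

[13, 7]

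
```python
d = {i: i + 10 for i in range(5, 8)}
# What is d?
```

{5: 15, 6: 16, 7: 17}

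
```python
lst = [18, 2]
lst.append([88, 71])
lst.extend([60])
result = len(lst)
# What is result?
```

After line 1: lst = [18, 2]
After line 2 (append adds [88, 71] as single element): lst = [18, 2, [88, 71]]
After line 3 (extend unpacks [60], adds 60): lst = [18, 2, [88, 71], 60]
After line 4: result = len(lst) = 4

4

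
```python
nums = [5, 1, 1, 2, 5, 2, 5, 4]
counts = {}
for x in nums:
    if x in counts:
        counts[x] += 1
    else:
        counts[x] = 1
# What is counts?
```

Initial: counts = {}, nums = [5, 1, 1, 2, 5, 2, 5, 4]
See 5: counts = {5: 1}
See 1: counts = {5: 1, 1: 1}
See 1: counts = {5: 1, 1: 2}
See 2: counts = {5: 1, 1: 2, 2: 1}
See 5: counts = {5: 2, 1: 2, 2: 1}
See 2: counts = {5: 2, 1: 2, 2: 2}
See 5: counts = {5: 3, 1: 2, 2: 2}
See 4: counts = {5: 3, 1: 2, 2: 2, 4: 1}

{5: 3, 1: 2, 2: 2, 4: 1}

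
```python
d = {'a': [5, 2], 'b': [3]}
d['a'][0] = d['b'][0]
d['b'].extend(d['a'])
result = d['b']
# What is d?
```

After line 1: d = {'a': [5, 2], 'b': [3]}
After line 2 (a[0] = b[0] = 3): d = {'a': [3, 2], 'b': [3]}
After line 3 (b.extend(a) appends [3, 2]): d = {'a': [3, 2], 'b': [3, 3, 2]}
After line 4: result = d['b'] = [3, 3, 2]

{'a': [3, 2], 'b': [3, 3, 2]}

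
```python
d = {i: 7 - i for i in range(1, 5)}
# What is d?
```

{1: 6, 2: 5, 3: 4, 4: 3}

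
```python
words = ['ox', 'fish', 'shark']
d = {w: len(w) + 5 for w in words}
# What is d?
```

{'ox': 7, 'fish': 9, 'shark': 10}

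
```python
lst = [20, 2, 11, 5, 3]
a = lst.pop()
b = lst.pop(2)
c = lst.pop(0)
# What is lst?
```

After line 1: lst = [20, 2, 11, 5, 3]
After line 2 (pop() -> a = 3): lst = [20, 2, 11, 5]
After line 3 (pop(2) -> b = 11): lst = [20, 2, 5]
After line 4 (pop(0) -> c = 20): lst = [2, 5]

[2, 5]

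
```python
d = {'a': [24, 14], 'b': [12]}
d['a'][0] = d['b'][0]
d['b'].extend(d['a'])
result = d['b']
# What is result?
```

After line 1: d = {'a': [24, 14], 'b': [12]}
After line 2 (a[0] = b[0] = 12): d = {'a': [12, 14], 'b': [12]}
After line 3 (b.extend(a) appends [12, 14]): d = {'a': [12, 14], 'b': [12, 12, 14]}
After line 4: result = d['b'] = [12, 12, 14]

[12, 12, 14]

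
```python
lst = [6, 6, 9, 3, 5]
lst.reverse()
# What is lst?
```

[5, 3, 9, 6, 6]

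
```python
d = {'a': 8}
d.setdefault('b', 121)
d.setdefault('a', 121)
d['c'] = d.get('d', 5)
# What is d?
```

After line 1: d = {'a': 8}
After line 2 (setdefault adds 'b'=121): d = {'a': 8, 'b': 121}
After line 3 (setdefault 'a' no-op, already exists): d = {'a': 8, 'b': 121}
After line 4 (get('d', 5) returns default since 'd' not in d): d = {'a': 8, 'b': 121, 'c': 5}

{'a': 8, 'b': 121, 'c': 5}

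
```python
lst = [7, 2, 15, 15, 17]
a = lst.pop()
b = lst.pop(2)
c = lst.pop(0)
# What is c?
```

After line 1: lst = [7, 2, 15, 15, 17]
After line 2 (pop() -> a = 17): lst = [7, 2, 15, 15]
After line 3 (pop(2) -> b = 15): lst = [7, 2, 15]
After line 4 (pop(0) -> c = 7): lst = [2, 15]

7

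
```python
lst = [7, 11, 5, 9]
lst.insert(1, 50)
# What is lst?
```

[7, 50, 11, 5, 9]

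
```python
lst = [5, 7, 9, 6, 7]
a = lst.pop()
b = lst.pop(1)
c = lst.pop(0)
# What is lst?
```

After line 1: lst = [5, 7, 9, 6, 7]
After line 2 (pop() -> a = 7): lst = [5, 7, 9, 6]
After line 3 (pop(1) -> b = 7): lst = [5, 9, 6]
After line 4 (pop(0) -> c = 5): lst = [9, 6]

[9, 6]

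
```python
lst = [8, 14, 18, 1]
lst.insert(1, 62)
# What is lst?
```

[8, 62, 14, 18, 1]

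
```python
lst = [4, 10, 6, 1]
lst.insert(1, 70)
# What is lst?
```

[4, 70, 10, 6, 1]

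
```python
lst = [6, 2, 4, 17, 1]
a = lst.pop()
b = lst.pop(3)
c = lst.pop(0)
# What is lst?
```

After line 1: lst = [6, 2, 4, 17, 1]
After line 2 (pop() -> a = 1): lst = [6, 2, 4, 17]
After line 3 (pop(3) -> b = 17): lst = [6, 2, 4]
After line 4 (pop(0) -> c = 6): lst = [2, 4]

[2, 4]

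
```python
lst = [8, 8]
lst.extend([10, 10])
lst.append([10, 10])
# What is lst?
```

After line 1: lst = [8, 8]
After line 2 (extend unpacks [10, 10]): lst = [8, 8, 10, 10]
After line 3 (append adds [10, 10] as single element): lst = [8, 8, 10, 10, [10, 10]]

[8, 8, 10, 10, [10, 10]]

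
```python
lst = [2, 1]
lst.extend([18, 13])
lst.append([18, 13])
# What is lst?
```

After line 1: lst = [2, 1]
After line 2 (extend unpacks [18, 13]): lst = [2, 1, 18, 13]
After line 3 (append adds [18, 13] as single element): lst = [2, 1, 18, 13, [18, 13]]

[2, 1, 18, 13, [18, 13]]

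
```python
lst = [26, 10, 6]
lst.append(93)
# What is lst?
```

[26, 10, 6, 93]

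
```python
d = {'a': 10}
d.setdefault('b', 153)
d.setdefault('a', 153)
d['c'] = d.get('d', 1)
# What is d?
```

After line 1: d = {'a': 10}
After line 2 (setdefault adds 'b'=153): d = {'a': 10, 'b': 153}
After line 3 (setdefault 'a' no-op, already exists): d = {'a': 10, 'b': 153}
After line 4 (get('d', 1) returns default since 'd' not in d): d = {'a': 10, 'b': 153, 'c': 1}

{'a': 10, 'b': 153, 'c': 1}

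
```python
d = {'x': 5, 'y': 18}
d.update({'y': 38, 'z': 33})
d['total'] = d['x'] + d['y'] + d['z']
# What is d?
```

After line 1: d = {'x': 5, 'y': 18}
After line 2 (y overwritten, z added): d = {'x': 5, 'y': 38, 'z': 33}
After line 3 (total = 5 + 38 + 33 = 76): d = {'x': 5, 'y': 38, 'z': 33, 'total': 76}

{'x': 5, 'y': 38, 'z': 33, 'total': 76}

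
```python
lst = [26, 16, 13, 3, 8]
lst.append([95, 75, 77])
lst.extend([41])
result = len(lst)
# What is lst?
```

After line 1: lst = [26, 16, 13, 3, 8]
After line 2 (append adds [95, 75, 77] as single element): lst = [26, 16, 13, 3, 8, [95, 75, 77]]
After line 3 (extend unpacks [41], adds 41): lst = [26, 16, 13, 3, 8, [95, 75, 77], 41]
After line 4: result = len(lst) = 7

[26, 16, 13, 3, 8, [95, 75, 77], 41]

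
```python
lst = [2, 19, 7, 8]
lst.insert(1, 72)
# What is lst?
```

[2, 72, 19, 7, 8]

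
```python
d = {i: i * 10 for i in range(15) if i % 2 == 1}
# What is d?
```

{1: 10, 3: 30, 5: 50, 7: 70, 9: 90, 11: 110, 13: 130}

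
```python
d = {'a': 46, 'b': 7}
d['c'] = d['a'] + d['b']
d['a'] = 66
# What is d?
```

After line 1: d = {'a': 46, 'b': 7}
After line 2 (d['c'] = 46 + 7): d = {'a': 46, 'b': 7, 'c': 53}
After line 3: d = {'a': 66, 'b': 7, 'c': 53}

{'a': 66, 'b': 7, 'c': 53}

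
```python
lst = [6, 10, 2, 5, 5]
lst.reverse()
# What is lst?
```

[5, 5, 2, 10, 6]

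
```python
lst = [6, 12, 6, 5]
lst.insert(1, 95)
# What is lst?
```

[6, 95, 12, 6, 5]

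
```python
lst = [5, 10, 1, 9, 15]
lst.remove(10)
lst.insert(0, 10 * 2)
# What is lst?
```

After line 1: lst = [5, 10, 1, 9, 15]
After line 2 (remove first 10): lst = [5, 1, 9, 15]
After line 3 (insert 20 at index 0): lst = [20, 5, 1, 9, 15]

[20, 5, 1, 9, 15]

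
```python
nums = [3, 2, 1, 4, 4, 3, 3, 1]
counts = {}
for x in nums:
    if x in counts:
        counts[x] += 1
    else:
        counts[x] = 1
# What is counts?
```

Initial: counts = {}, nums = [3, 2, 1, 4, 4, 3, 3, 1]
See 3: counts = {3: 1}
See 2: counts = {3: 1, 2: 1}
See 1: counts = {3: 1, 2: 1, 1: 1}
See 4: counts = {3: 1, 2: 1, 1: 1, 4: 1}
See 4: counts = {3: 1, 2: 1, 1: 1, 4: 2}
See 3: counts = {3: 2, 2: 1, 1: 1, 4: 2}
See 3: counts = {3: 3, 2: 1, 1: 1, 4: 2}
See 1: counts = {3: 3, 2: 1, 1: 2, 4: 2}

{3: 3, 2: 1, 1: 2, 4: 2}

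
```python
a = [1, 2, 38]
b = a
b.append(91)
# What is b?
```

After line 1: a = [1, 2, 38]
After line 2 (b = a is an alias, same object): a = [1, 2, 38], b = [1, 2, 38]
After line 3 (b.append mutates the shared list): a = [1, 2, 38, 91], b = [1, 2, 38, 91]

[1, 2, 38, 91]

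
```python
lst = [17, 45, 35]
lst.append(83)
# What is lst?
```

[17, 45, 35, 83]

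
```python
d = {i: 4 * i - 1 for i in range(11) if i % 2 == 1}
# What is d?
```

{1: 3, 3: 11, 5: 19, 7: 27, 9: 35}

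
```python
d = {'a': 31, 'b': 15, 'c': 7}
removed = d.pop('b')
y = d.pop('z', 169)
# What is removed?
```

After line 1: d = {'a': 31, 'b': 15, 'c': 7}
After line 2 (pop 'b' returns 15): d = {'a': 31, 'c': 7}, removed = 15
After line 3 (pop 'z' missing, returns default 169): d = {'a': 31, 'c': 7}, y = 169

15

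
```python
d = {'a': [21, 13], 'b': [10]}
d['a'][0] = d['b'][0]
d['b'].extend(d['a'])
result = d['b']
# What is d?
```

After line 1: d = {'a': [21, 13], 'b': [10]}
After line 2 (a[0] = b[0] = 10): d = {'a': [10, 13], 'b': [10]}
After line 3 (b.extend(a) appends [10, 13]): d = {'a': [10, 13], 'b': [10, 10, 13]}
After line 4: result = d['b'] = [10, 10, 13]

{'a': [10, 13], 'b': [10, 10, 13]}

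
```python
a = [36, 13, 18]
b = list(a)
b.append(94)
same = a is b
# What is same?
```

After line 1: a = [36, 13, 18]
After line 2 (b = list(a) is a shallow copy, new object): a = [36, 13, 18], b = [36, 13, 18]
After line 3 (append only mutates b): a = [36, 13, 18], b = [36, 13, 18, 94]
After line 4 (same = a is b; different objects -> False): same = False

False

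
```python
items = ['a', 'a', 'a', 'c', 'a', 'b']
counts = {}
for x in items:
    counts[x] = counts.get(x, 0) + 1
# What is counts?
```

Initial: counts = {}, items = ['a', 'a', 'a', 'c', 'a', 'b']
See 'a': counts = {'a': 1}
See 'a': counts = {'a': 2}
See 'a': counts = {'a': 3}
See 'c': counts = {'a': 3, 'c': 1}
See 'a': counts = {'a': 4, 'c': 1}
See 'b': counts = {'a': 4, 'c': 1, 'b': 1}

{'a': 4, 'c': 1, 'b': 1}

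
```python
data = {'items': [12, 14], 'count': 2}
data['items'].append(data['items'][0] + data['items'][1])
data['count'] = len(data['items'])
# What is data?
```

After line 1: data = {'items': [12, 14], 'count': 2}
After line 2 (append 12 + 14 = 26): data = {'items': [12, 14, 26], 'count': 2}
After line 3 (count = len(items) = 3): data = {'items': [12, 14, 26], 'count': 3}

{'items': [12, 14, 26], 'count': 3}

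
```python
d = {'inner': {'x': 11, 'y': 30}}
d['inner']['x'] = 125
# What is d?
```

After line 1: d = {'inner': {'x': 11, 'y': 30}}
After line 2 (inner x overwritten): d = {'inner': {'x': 125, 'y': 30}}

{'inner': {'x': 125, 'y': 30}}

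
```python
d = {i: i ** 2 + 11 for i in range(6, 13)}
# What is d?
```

{6: 47, 7: 60, 8: 75, 9: 92, 10: 111, 11: 132, 12: 155}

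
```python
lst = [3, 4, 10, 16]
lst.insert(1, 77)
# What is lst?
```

[3, 77, 4, 10, 16]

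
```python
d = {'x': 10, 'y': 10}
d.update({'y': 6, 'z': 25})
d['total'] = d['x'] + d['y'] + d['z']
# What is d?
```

After line 1: d = {'x': 10, 'y': 10}
After line 2 (y overwritten, z added): d = {'x': 10, 'y': 6, 'z': 25}
After line 3 (total = 10 + 6 + 25 = 41): d = {'x': 10, 'y': 6, 'z': 25, 'total': 41}

{'x': 10, 'y': 6, 'z': 25, 'total': 41}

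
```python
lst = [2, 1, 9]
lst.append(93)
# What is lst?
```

[2, 1, 9, 93]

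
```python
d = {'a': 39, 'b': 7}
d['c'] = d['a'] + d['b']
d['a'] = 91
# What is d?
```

After line 1: d = {'a': 39, 'b': 7}
After line 2 (d['c'] = 39 + 7): d = {'a': 39, 'b': 7, 'c': 46}
After line 3: d = {'a': 91, 'b': 7, 'c': 46}

{'a': 91, 'b': 7, 'c': 46}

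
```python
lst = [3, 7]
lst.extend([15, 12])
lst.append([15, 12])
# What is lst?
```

After line 1: lst = [3, 7]
After line 2 (extend unpacks [15, 12]): lst = [3, 7, 15, 12]
After line 3 (append adds [15, 12] as single element): lst = [3, 7, 15, 12, [15, 12]]

[3, 7, 15, 12, [15, 12]]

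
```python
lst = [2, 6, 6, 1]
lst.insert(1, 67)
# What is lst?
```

[2, 67, 6, 6, 1]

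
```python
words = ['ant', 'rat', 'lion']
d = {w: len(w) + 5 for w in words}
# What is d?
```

{'ant': 8, 'rat': 8, 'lion': 9}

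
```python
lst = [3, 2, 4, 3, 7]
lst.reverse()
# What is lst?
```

[7, 3, 4, 2, 3]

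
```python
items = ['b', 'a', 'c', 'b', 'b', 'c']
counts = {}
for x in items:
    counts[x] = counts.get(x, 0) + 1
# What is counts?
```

Initial: counts = {}, items = ['b', 'a', 'c', 'b', 'b', 'c']
See 'b': counts = {'b': 1}
See 'a': counts = {'b': 1, 'a': 1}
See 'c': counts = {'b': 1, 'a': 1, 'c': 1}
See 'b': counts = {'b': 2, 'a': 1, 'c': 1}
See 'b': counts = {'b': 3, 'a': 1, 'c': 1}
See 'c': counts = {'b': 3, 'a': 1, 'c': 2}

{'b': 3, 'a': 1, 'c': 2}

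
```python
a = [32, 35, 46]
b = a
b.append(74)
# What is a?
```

After line 1: a = [32, 35, 46]
After line 2 (b = a is an alias, same object): a = [32, 35, 46], b = [32, 35, 46]
After line 3 (b.append mutates the shared list): a = [32, 35, 46, 74], b = [32, 35, 46, 74]

[32, 35, 46, 74]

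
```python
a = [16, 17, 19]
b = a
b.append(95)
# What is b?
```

After line 1: a = [16, 17, 19]
After line 2 (b = a is an alias, same object): a = [16, 17, 19], b = [16, 17, 19]
After line 3 (b.append mutates the shared list): a = [16, 17, 19, 95], b = [16, 17, 19, 95]

[16, 17, 19, 95]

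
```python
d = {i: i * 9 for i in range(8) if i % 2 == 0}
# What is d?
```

{0: 0, 2: 18, 4: 36, 6: 54}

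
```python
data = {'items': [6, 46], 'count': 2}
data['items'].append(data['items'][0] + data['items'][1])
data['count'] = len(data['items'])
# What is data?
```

After line 1: data = {'items': [6, 46], 'count': 2}
After line 2 (append 6 + 46 = 52): data = {'items': [6, 46, 52], 'count': 2}
After line 3 (count = len(items) = 3): data = {'items': [6, 46, 52], 'count': 3}

{'items': [6, 46, 52], 'count': 3}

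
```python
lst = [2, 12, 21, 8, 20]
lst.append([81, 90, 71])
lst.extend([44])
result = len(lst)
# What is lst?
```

After line 1: lst = [2, 12, 21, 8, 20]
After line 2 (append adds [81, 90, 71] as single element): lst = [2, 12, 21, 8, 20, [81, 90, 71]]
After line 3 (extend unpacks [44], adds 44): lst = [2, 12, 21, 8, 20, [81, 90, 71], 44]
After line 4: result = len(lst) = 7

[2, 12, 21, 8, 20, [81, 90, 71], 44]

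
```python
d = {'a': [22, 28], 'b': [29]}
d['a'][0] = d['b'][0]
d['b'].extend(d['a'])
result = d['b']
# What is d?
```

After line 1: d = {'a': [22, 28], 'b': [29]}
After line 2 (a[0] = b[0] = 29): d = {'a': [29, 28], 'b': [29]}
After line 3 (b.extend(a) appends [29, 28]): d = {'a': [29, 28], 'b': [29, 29, 28]}
After line 4: result = d['b'] = [29, 29, 28]

{'a': [29, 28], 'b': [29, 29, 28]}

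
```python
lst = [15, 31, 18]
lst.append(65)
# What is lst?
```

[15, 31, 18, 65]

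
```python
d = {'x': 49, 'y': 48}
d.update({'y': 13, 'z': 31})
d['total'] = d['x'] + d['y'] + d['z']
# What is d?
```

After line 1: d = {'x': 49, 'y': 48}
After line 2 (y overwritten, z added): d = {'x': 49, 'y': 13, 'z': 31}
After line 3 (total = 49 + 13 + 31 = 93): d = {'x': 49, 'y': 13, 'z': 31, 'total': 93}

{'x': 49, 'y': 13, 'z': 31, 'total': 93}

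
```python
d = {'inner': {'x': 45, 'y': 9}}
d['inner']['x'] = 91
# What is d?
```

After line 1: d = {'inner': {'x': 45, 'y': 9}}
After line 2 (inner x overwritten): d = {'inner': {'x': 91, 'y': 9}}

{'inner': {'x': 91, 'y': 9}}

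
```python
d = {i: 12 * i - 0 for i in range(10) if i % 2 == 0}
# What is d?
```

{0: 0, 2: 24, 4: 48, 6: 72, 8: 96}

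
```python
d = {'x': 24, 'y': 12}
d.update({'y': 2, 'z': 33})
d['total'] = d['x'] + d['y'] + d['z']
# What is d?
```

After line 1: d = {'x': 24, 'y': 12}
After line 2 (y overwritten, z added): d = {'x': 24, 'y': 2, 'z': 33}
After line 3 (total = 24 + 2 + 33 = 59): d = {'x': 24, 'y': 2, 'z': 33, 'total': 59}

{'x': 24, 'y': 2, 'z': 33, 'total': 59}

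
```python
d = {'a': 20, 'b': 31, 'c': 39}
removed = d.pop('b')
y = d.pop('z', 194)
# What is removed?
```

After line 1: d = {'a': 20, 'b': 31, 'c': 39}
After line 2 (pop 'b' returns 31): d = {'a': 20, 'c': 39}, removed = 31
After line 3 (pop 'z' missing, returns default 194): d = {'a': 20, 'c': 39}, y = 194

31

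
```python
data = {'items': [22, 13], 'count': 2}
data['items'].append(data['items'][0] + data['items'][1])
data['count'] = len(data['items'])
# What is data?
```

After line 1: data = {'items': [22, 13], 'count': 2}
After line 2 (append 22 + 13 = 35): data = {'items': [22, 13, 35], 'count': 2}
After line 3 (count = len(items) = 3): data = {'items': [22, 13, 35], 'count': 3}

{'items': [22, 13, 35], 'count': 3}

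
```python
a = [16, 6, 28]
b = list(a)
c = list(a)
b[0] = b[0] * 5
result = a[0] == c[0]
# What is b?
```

After line 1: a = [16, 6, 28]
After line 2 (b = list(a), copy): a = [16, 6, 28], b = [16, 6, 28]
After line 3 (c = list(a) is a copy, new object): c = [16, 6, 28]
After line 4 (b[0] = 16 * 5 = 80; only b mutates (copy)): a = [16, 6, 28], b = [80, 6, 28], c = [16, 6, 28]
After line 5 (a[0] = 16, c[0] = 16; result = True)

[80, 6, 28]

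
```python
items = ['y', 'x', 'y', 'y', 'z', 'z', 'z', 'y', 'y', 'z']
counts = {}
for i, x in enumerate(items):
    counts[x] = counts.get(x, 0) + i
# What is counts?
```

Initial: counts = {}, items = ['y', 'x', 'y', 'y', 'z', 'z', 'z', 'y', 'y', 'z']
i=0, x='y': counts = {'y': 0}
i=1, x='x': counts = {'y': 0, 'x': 1}
i=2, x='y': counts = {'y': 2, 'x': 1}
i=3, x='y': counts = {'y': 5, 'x': 1}
i=4, x='z': counts = {'y': 5, 'x': 1, 'z': 4}
i=5, x='z': counts = {'y': 5, 'x': 1, 'z': 9}
i=6, x='z': counts = {'y': 5, 'x': 1, 'z': 15}
i=7, x='y': counts = {'y': 12, 'x': 1, 'z': 15}
i=8, x='y': counts = {'y': 20, 'x': 1, 'z': 15}
i=9, x='z': counts = {'y': 20, 'x': 1, 'z': 24}

{'y': 20, 'x': 1, 'z': 24}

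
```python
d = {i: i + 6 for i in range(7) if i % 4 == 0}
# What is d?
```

{0: 6, 4: 10}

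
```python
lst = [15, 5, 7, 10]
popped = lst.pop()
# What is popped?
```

10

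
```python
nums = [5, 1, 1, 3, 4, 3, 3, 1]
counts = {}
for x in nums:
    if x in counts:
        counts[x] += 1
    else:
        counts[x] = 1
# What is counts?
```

Initial: counts = {}, nums = [5, 1, 1, 3, 4, 3, 3, 1]
See 5: counts = {5: 1}
See 1: counts = {5: 1, 1: 1}
See 1: counts = {5: 1, 1: 2}
See 3: counts = {5: 1, 1: 2, 3: 1}
See 4: counts = {5: 1, 1: 2, 3: 1, 4: 1}
See 3: counts = {5: 1, 1: 2, 3: 2, 4: 1}
See 3: counts = {5: 1, 1: 2, 3: 3, 4: 1}
See 1: counts = {5: 1, 1: 3, 3: 3, 4: 1}

{5: 1, 1: 3, 3: 3, 4: 1}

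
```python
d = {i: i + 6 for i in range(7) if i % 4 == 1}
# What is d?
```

{1: 7, 5: 11}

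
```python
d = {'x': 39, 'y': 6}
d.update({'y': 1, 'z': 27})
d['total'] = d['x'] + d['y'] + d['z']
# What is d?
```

After line 1: d = {'x': 39, 'y': 6}
After line 2 (y overwritten, z added): d = {'x': 39, 'y': 1, 'z': 27}
After line 3 (total = 39 + 1 + 27 = 67): d = {'x': 39, 'y': 1, 'z': 27, 'total': 67}

{'x': 39, 'y': 1, 'z': 27, 'total': 67}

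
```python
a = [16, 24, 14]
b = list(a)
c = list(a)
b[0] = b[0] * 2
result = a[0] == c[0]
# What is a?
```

After line 1: a = [16, 24, 14]
After line 2 (b = list(a), copy): a = [16, 24, 14], b = [16, 24, 14]
After line 3 (c = list(a) is a copy, new object): c = [16, 24, 14]
After line 4 (b[0] = 16 * 2 = 32; only b mutates (copy)): a = [16, 24, 14], b = [32, 24, 14], c = [16, 24, 14]
After line 5 (a[0] = 16, c[0] = 16; result = True)

[16, 24, 14]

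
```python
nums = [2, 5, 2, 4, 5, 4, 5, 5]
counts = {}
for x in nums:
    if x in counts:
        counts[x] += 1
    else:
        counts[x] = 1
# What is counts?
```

Initial: counts = {}, nums = [2, 5, 2, 4, 5, 4, 5, 5]
See 2: counts = {2: 1}
See 5: counts = {2: 1, 5: 1}
See 2: counts = {2: 2, 5: 1}
See 4: counts = {2: 2, 5: 1, 4: 1}
See 5: counts = {2: 2, 5: 2, 4: 1}
See 4: counts = {2: 2, 5: 2, 4: 2}
See 5: counts = {2: 2, 5: 3, 4: 2}
See 5: counts = {2: 2, 5: 4, 4: 2}

{2: 2, 5: 4, 4: 2}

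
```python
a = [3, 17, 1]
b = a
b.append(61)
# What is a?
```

After line 1: a = [3, 17, 1]
After line 2 (b = a is an alias, same object): a = [3, 17, 1], b = [3, 17, 1]
After line 3 (b.append mutates the shared list): a = [3, 17, 1, 61], b = [3, 17, 1, 61]

[3, 17, 1, 61]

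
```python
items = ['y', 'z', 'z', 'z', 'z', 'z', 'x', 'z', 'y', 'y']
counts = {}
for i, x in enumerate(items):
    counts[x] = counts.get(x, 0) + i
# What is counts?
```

Initial: counts = {}, items = ['y', 'z', 'z', 'z', 'z', 'z', 'x', 'z', 'y', 'y']
i=0, x='y': counts = {'y': 0}
i=1, x='z': counts = {'y': 0, 'z': 1}
i=2, x='z': counts = {'y': 0, 'z': 3}
i=3, x='z': counts = {'y': 0, 'z': 6}
i=4, x='z': counts = {'y': 0, 'z': 10}
i=5, x='z': counts = {'y': 0, 'z': 15}
i=6, x='x': counts = {'y': 0, 'z': 15, 'x': 6}
i=7, x='z': counts = {'y': 0, 'z': 22, 'x': 6}
i=8, x='y': counts = {'y': 8, 'z': 22, 'x': 6}
i=9, x='y': counts = {'y': 17, 'z': 22, 'x': 6}

{'y': 17, 'z': 22, 'x': 6}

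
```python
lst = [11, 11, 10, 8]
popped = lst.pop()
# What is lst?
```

[11, 11, 10]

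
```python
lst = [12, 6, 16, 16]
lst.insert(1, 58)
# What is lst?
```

[12, 58, 6, 16, 16]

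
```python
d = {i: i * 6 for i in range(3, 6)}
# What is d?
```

{3: 18, 4: 24, 5: 30}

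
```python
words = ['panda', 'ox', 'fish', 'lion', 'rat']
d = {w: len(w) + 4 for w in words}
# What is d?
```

{'panda': 9, 'ox': 6, 'fish': 8, 'lion': 8, 'rat': 7}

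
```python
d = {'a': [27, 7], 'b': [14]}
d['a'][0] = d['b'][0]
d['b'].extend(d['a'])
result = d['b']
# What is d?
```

After line 1: d = {'a': [27, 7], 'b': [14]}
After line 2 (a[0] = b[0] = 14): d = {'a': [14, 7], 'b': [14]}
After line 3 (b.extend(a) appends [14, 7]): d = {'a': [14, 7], 'b': [14, 14, 7]}
After line 4: result = d['b'] = [14, 14, 7]

{'a': [14, 7], 'b': [14, 14, 7]}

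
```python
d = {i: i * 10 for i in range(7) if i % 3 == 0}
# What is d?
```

{0: 0, 3: 30, 6: 60}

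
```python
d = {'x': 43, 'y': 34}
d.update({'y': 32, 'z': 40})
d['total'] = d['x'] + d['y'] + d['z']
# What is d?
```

After line 1: d = {'x': 43, 'y': 34}
After line 2 (y overwritten, z added): d = {'x': 43, 'y': 32, 'z': 40}
After line 3 (total = 43 + 32 + 40 = 115): d = {'x': 43, 'y': 32, 'z': 40, 'total': 115}

{'x': 43, 'y': 32, 'z': 40, 'total': 115}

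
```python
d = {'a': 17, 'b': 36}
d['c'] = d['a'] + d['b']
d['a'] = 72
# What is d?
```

After line 1: d = {'a': 17, 'b': 36}
After line 2 (d['c'] = 17 + 36): d = {'a': 17, 'b': 36, 'c': 53}
After line 3: d = {'a': 72, 'b': 36, 'c': 53}

{'a': 72, 'b': 36, 'c': 53}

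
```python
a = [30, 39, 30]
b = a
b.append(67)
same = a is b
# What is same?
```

After line 1: a = [30, 39, 30]
After line 2 (b = a is an alias, same object): a = [30, 39, 30], b = [30, 39, 30]
After line 3 (b.append mutates the shared list): a = [30, 39, 30, 67], b = [30, 39, 30, 67]
After line 4 (same = a is b; same object -> True): same = True

True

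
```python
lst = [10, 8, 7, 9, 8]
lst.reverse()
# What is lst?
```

[8, 9, 7, 8, 10]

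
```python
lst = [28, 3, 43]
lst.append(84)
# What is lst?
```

[28, 3, 43, 84]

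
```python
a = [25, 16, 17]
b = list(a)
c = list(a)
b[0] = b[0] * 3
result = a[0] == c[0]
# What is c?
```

After line 1: a = [25, 16, 17]
After line 2 (b = list(a), copy): a = [25, 16, 17], b = [25, 16, 17]
After line 3 (c = list(a) is a copy, new object): c = [25, 16, 17]
After line 4 (b[0] = 25 * 3 = 75; only b mutates (copy)): a = [25, 16, 17], b = [75, 16, 17], c = [25, 16, 17]
After line 5 (a[0] = 25, c[0] = 25; result = True)

[25, 16, 17]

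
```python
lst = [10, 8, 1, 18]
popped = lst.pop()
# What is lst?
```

[10, 8, 1]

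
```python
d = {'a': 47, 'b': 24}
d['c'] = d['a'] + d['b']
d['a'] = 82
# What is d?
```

After line 1: d = {'a': 47, 'b': 24}
After line 2 (d['c'] = 47 + 24): d = {'a': 47, 'b': 24, 'c': 71}
After line 3: d = {'a': 82, 'b': 24, 'c': 71}

{'a': 82, 'b': 24, 'c': 71}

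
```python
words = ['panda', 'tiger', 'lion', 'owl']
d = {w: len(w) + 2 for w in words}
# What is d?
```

{'panda': 7, 'tiger': 7, 'lion': 6, 'owl': 5}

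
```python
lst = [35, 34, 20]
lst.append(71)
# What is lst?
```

[35, 34, 20, 71]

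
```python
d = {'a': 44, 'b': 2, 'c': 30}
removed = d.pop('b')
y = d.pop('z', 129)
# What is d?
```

After line 1: d = {'a': 44, 'b': 2, 'c': 30}
After line 2 (pop 'b' returns 2): d = {'a': 44, 'c': 30}, removed = 2
After line 3 (pop 'z' missing, returns default 129): d = {'a': 44, 'c': 30}, y = 129

{'a': 44, 'c': 30}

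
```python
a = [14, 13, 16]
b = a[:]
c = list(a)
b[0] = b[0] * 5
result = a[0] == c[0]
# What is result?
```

After line 1: a = [14, 13, 16]
After line 2 (b = a[:], copy): a = [14, 13, 16], b = [14, 13, 16]
After line 3 (c = list(a) is a copy, new object): c = [14, 13, 16]
After line 4 (b[0] = 14 * 5 = 70; only b mutates (copy)): a = [14, 13, 16], b = [70, 13, 16], c = [14, 13, 16]
After line 5 (a[0] = 14, c[0] = 14; result = True)

True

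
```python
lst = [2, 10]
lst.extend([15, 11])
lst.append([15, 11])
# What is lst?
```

After line 1: lst = [2, 10]
After line 2 (extend unpacks [15, 11]): lst = [2, 10, 15, 11]
After line 3 (append adds [15, 11] as single element): lst = [2, 10, 15, 11, [15, 11]]

[2, 10, 15, 11, [15, 11]]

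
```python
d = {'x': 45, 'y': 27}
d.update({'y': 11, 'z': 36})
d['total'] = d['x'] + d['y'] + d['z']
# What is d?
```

After line 1: d = {'x': 45, 'y': 27}
After line 2 (y overwritten, z added): d = {'x': 45, 'y': 11, 'z': 36}
After line 3 (total = 45 + 11 + 36 = 92): d = {'x': 45, 'y': 11, 'z': 36, 'total': 92}

{'x': 45, 'y': 11, 'z': 36, 'total': 92}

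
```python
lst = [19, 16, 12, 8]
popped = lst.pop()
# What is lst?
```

[19, 16, 12]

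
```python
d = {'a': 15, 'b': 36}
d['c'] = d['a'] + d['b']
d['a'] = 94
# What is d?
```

After line 1: d = {'a': 15, 'b': 36}
After line 2 (d['c'] = 15 + 36): d = {'a': 15, 'b': 36, 'c': 51}
After line 3: d = {'a': 94, 'b': 36, 'c': 51}

{'a': 94, 'b': 36, 'c': 51}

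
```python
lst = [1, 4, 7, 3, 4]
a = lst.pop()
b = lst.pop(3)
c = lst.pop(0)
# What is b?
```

After line 1: lst = [1, 4, 7, 3, 4]
After line 2 (pop() -> a = 4): lst = [1, 4, 7, 3]
After line 3 (pop(3) -> b = 3): lst = [1, 4, 7]
After line 4 (pop(0) -> c = 1): lst = [4, 7]

3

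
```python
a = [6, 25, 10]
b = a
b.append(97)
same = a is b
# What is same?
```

After line 1: a = [6, 25, 10]
After line 2 (b = a is an alias, same object): a = [6, 25, 10], b = [6, 25, 10]
After line 3 (b.append mutates the shared list): a = [6, 25, 10, 97], b = [6, 25, 10, 97]
After line 4 (same = a is b; same object -> True): same = True

True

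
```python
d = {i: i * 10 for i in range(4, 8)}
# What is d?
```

{4: 40, 5: 50, 6: 60, 7: 70}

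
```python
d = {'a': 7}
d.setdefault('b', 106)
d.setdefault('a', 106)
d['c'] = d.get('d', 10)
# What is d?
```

After line 1: d = {'a': 7}
After line 2 (setdefault adds 'b'=106): d = {'a': 7, 'b': 106}
After line 3 (setdefault 'a' no-op, already exists): d = {'a': 7, 'b': 106}
After line 4 (get('d', 10) returns default since 'd' not in d): d = {'a': 7, 'b': 106, 'c': 10}

{'a': 7, 'b': 106, 'c': 10}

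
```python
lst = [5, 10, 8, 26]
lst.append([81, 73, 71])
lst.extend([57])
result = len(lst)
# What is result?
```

After line 1: lst = [5, 10, 8, 26]
After line 2 (append adds [81, 73, 71] as single element): lst = [5, 10, 8, 26, [81, 73, 71]]
After line 3 (extend unpacks [57], adds 57): lst = [5, 10, 8, 26, [81, 73, 71], 57]
After line 4: result = len(lst) = 6

6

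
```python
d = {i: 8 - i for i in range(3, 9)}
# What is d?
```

{3: 5, 4: 4, 5: 3, 6: 2, 7: 1, 8: 0}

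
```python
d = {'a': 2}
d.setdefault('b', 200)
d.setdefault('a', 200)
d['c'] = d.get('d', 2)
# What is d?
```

After line 1: d = {'a': 2}
After line 2 (setdefault adds 'b'=200): d = {'a': 2, 'b': 200}
After line 3 (setdefault 'a' no-op, already exists): d = {'a': 2, 'b': 200}
After line 4 (get('d', 2) returns default since 'd' not in d): d = {'a': 2, 'b': 200, 'c': 2}

{'a': 2, 'b': 200, 'c': 2}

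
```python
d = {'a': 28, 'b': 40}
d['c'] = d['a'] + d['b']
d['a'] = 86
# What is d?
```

After line 1: d = {'a': 28, 'b': 40}
After line 2 (d['c'] = 28 + 40): d = {'a': 28, 'b': 40, 'c': 68}
After line 3: d = {'a': 86, 'b': 40, 'c': 68}

{'a': 86, 'b': 40, 'c': 68}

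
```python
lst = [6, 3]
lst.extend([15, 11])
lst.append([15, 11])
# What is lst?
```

After line 1: lst = [6, 3]
After line 2 (extend unpacks [15, 11]): lst = [6, 3, 15, 11]
After line 3 (append adds [15, 11] as single element): lst = [6, 3, 15, 11, [15, 11]]

[6, 3, 15, 11, [15, 11]]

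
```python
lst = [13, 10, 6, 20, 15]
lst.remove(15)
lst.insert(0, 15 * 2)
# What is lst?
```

After line 1: lst = [13, 10, 6, 20, 15]
After line 2 (remove first 15): lst = [13, 10, 6, 20]
After line 3 (insert 30 at index 0): lst = [30, 13, 10, 6, 20]

[30, 13, 10, 6, 20]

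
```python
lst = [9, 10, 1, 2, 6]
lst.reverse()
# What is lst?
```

[6, 2, 1, 10, 9]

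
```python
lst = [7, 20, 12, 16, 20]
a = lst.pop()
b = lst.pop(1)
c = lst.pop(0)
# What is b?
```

After line 1: lst = [7, 20, 12, 16, 20]
After line 2 (pop() -> a = 20): lst = [7, 20, 12, 16]
After line 3 (pop(1) -> b = 20): lst = [7, 12, 16]
After line 4 (pop(0) -> c = 7): lst = [12, 16]

20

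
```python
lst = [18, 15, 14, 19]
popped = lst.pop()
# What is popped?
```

19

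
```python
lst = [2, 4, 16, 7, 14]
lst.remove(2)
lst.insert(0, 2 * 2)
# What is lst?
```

After line 1: lst = [2, 4, 16, 7, 14]
After line 2 (remove first 2): lst = [4, 16, 7, 14]
After line 3 (insert 4 at index 0): lst = [4, 4, 16, 7, 14]

[4, 4, 16, 7, 14]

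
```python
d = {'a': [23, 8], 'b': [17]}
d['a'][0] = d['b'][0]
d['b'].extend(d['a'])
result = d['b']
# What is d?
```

After line 1: d = {'a': [23, 8], 'b': [17]}
After line 2 (a[0] = b[0] = 17): d = {'a': [17, 8], 'b': [17]}
After line 3 (b.extend(a) appends [17, 8]): d = {'a': [17, 8], 'b': [17, 17, 8]}
After line 4: result = d['b'] = [17, 17, 8]

{'a': [17, 8], 'b': [17, 17, 8]}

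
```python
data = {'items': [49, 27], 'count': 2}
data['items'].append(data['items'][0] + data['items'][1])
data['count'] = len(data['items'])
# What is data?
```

After line 1: data = {'items': [49, 27], 'count': 2}
After line 2 (append 49 + 27 = 76): data = {'items': [49, 27, 76], 'count': 2}
After line 3 (count = len(items) = 3): data = {'items': [49, 27, 76], 'count': 3}

{'items': [49, 27, 76], 'count': 3}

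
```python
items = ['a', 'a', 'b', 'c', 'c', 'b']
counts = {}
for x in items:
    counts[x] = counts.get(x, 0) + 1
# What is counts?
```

Initial: counts = {}, items = ['a', 'a', 'b', 'c', 'c', 'b']
See 'a': counts = {'a': 1}
See 'a': counts = {'a': 2}
See 'b': counts = {'a': 2, 'b': 1}
See 'c': counts = {'a': 2, 'b': 1, 'c': 1}
See 'c': counts = {'a': 2, 'b': 1, 'c': 2}
See 'b': counts = {'a': 2, 'b': 2, 'c': 2}

{'a': 2, 'b': 2, 'c': 2}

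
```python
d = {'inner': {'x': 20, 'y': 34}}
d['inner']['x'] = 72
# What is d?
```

After line 1: d = {'inner': {'x': 20, 'y': 34}}
After line 2 (inner x overwritten): d = {'inner': {'x': 72, 'y': 34}}

{'inner': {'x': 72, 'y': 34}}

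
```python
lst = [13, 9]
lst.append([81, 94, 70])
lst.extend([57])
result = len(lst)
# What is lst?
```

After line 1: lst = [13, 9]
After line 2 (append adds [81, 94, 70] as single element): lst = [13, 9, [81, 94, 70]]
After line 3 (extend unpacks [57], adds 57): lst = [13, 9, [81, 94, 70], 57]
After line 4: result = len(lst) = 4

[13, 9, [81, 94, 70], 57]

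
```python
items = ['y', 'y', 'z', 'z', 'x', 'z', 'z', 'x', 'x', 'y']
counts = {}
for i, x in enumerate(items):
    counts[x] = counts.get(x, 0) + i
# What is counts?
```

Initial: counts = {}, items = ['y', 'y', 'z', 'z', 'x', 'z', 'z', 'x', 'x', 'y']
i=0, x='y': counts = {'y': 0}
i=1, x='y': counts = {'y': 1}
i=2, x='z': counts = {'y': 1, 'z': 2}
i=3, x='z': counts = {'y': 1, 'z': 5}
i=4, x='x': counts = {'y': 1, 'z': 5, 'x': 4}
i=5, x='z': counts = {'y': 1, 'z': 10, 'x': 4}
i=6, x='z': counts = {'y': 1, 'z': 16, 'x': 4}
i=7, x='x': counts = {'y': 1, 'z': 16, 'x': 11}
i=8, x='x': counts = {'y': 1, 'z': 16, 'x': 19}
i=9, x='y': counts = {'y': 10, 'z': 16, 'x': 19}

{'y': 10, 'z': 16, 'x': 19}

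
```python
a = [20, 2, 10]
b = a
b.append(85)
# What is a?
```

After line 1: a = [20, 2, 10]
After line 2 (b = a is an alias, same object): a = [20, 2, 10], b = [20, 2, 10]
After line 3 (b.append mutates the shared list): a = [20, 2, 10, 85], b = [20, 2, 10, 85]

[20, 2, 10, 85]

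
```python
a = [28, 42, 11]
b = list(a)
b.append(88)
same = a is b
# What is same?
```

After line 1: a = [28, 42, 11]
After line 2 (b = list(a) is a shallow copy, new object): a = [28, 42, 11], b = [28, 42, 11]
After line 3 (append only mutates b): a = [28, 42, 11], b = [28, 42, 11, 88]
After line 4 (same = a is b; different objects -> False): same = False

False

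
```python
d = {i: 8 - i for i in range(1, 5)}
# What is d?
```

{1: 7, 2: 6, 3: 5, 4: 4}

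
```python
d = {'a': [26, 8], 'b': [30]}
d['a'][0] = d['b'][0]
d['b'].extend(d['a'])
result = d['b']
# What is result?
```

After line 1: d = {'a': [26, 8], 'b': [30]}
After line 2 (a[0] = b[0] = 30): d = {'a': [30, 8], 'b': [30]}
After line 3 (b.extend(a) appends [30, 8]): d = {'a': [30, 8], 'b': [30, 30, 8]}
After line 4: result = d['b'] = [30, 30, 8]

[30, 30, 8]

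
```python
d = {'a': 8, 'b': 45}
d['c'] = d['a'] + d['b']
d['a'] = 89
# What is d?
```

After line 1: d = {'a': 8, 'b': 45}
After line 2 (d['c'] = 8 + 45): d = {'a': 8, 'b': 45, 'c': 53}
After line 3: d = {'a': 89, 'b': 45, 'c': 53}

{'a': 89, 'b': 45, 'c': 53}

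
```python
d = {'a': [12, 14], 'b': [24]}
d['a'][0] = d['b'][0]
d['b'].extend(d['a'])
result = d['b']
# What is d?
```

After line 1: d = {'a': [12, 14], 'b': [24]}
After line 2 (a[0] = b[0] = 24): d = {'a': [24, 14], 'b': [24]}
After line 3 (b.extend(a) appends [24, 14]): d = {'a': [24, 14], 'b': [24, 24, 14]}
After line 4: result = d['b'] = [24, 24, 14]

{'a': [24, 14], 'b': [24, 24, 14]}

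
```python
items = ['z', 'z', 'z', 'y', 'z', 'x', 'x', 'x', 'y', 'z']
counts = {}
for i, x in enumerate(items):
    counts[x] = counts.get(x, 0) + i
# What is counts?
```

Initial: counts = {}, items = ['z', 'z', 'z', 'y', 'z', 'x', 'x', 'x', 'y', 'z']
i=0, x='z': counts = {'z': 0}
i=1, x='z': counts = {'z': 1}
i=2, x='z': counts = {'z': 3}
i=3, x='y': counts = {'z': 3, 'y': 3}
i=4, x='z': counts = {'z': 7, 'y': 3}
i=5, x='x': counts = {'z': 7, 'y': 3, 'x': 5}
i=6, x='x': counts = {'z': 7, 'y': 3, 'x': 11}
i=7, x='x': counts = {'z': 7, 'y': 3, 'x': 18}
i=8, x='y': counts = {'z': 7, 'y': 11, 'x': 18}
i=9, x='z': counts = {'z': 16, 'y': 11, 'x': 18}

{'z': 16, 'y': 11, 'x': 18}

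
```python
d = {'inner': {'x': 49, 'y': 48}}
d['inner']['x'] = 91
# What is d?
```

After line 1: d = {'inner': {'x': 49, 'y': 48}}
After line 2 (inner x overwritten): d = {'inner': {'x': 91, 'y': 48}}

{'inner': {'x': 91, 'y': 48}}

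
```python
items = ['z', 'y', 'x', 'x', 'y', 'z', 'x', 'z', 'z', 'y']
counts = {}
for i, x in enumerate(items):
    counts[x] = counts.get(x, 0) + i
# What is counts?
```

Initial: counts = {}, items = ['z', 'y', 'x', 'x', 'y', 'z', 'x', 'z', 'z', 'y']
i=0, x='z': counts = {'z': 0}
i=1, x='y': counts = {'z': 0, 'y': 1}
i=2, x='x': counts = {'z': 0, 'y': 1, 'x': 2}
i=3, x='x': counts = {'z': 0, 'y': 1, 'x': 5}
i=4, x='y': counts = {'z': 0, 'y': 5, 'x': 5}
i=5, x='z': counts = {'z': 5, 'y': 5, 'x': 5}
i=6, x='x': counts = {'z': 5, 'y': 5, 'x': 11}
i=7, x='z': counts = {'z': 12, 'y': 5, 'x': 11}
i=8, x='z': counts = {'z': 20, 'y': 5, 'x': 11}
i=9, x='y': counts = {'z': 20, 'y': 14, 'x': 11}

{'z': 20, 'y': 14, 'x': 11}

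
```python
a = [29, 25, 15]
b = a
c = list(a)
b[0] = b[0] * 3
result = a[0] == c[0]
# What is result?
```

After line 1: a = [29, 25, 15]
After line 2 (b = a, alias): a = [29, 25, 15], b = [29, 25, 15]
After line 3 (c = list(a) is a copy, new object): c = [29, 25, 15]
After line 4 (b[0] = 29 * 3 = 87; mutates shared a/b): a = b = [87, 25, 15], c = [29, 25, 15]
After line 5 (a[0] = 87, c[0] = 29; result = False)

False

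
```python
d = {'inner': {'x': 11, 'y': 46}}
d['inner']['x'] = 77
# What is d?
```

After line 1: d = {'inner': {'x': 11, 'y': 46}}
After line 2 (inner x overwritten): d = {'inner': {'x': 77, 'y': 46}}

{'inner': {'x': 77, 'y': 46}}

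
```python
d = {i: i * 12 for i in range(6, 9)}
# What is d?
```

{6: 72, 7: 84, 8: 96}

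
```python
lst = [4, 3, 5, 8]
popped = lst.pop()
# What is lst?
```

[4, 3, 5]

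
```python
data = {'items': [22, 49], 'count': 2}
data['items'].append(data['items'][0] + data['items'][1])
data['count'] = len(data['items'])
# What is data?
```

After line 1: data = {'items': [22, 49], 'count': 2}
After line 2 (append 22 + 49 = 71): data = {'items': [22, 49, 71], 'count': 2}
After line 3 (count = len(items) = 3): data = {'items': [22, 49, 71], 'count': 3}

{'items': [22, 49, 71], 'count': 3}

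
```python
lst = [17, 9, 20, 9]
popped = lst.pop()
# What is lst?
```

[17, 9, 20]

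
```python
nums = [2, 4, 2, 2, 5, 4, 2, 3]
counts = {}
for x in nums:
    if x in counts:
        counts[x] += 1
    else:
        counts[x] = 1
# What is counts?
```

Initial: counts = {}, nums = [2, 4, 2, 2, 5, 4, 2, 3]
See 2: counts = {2: 1}
See 4: counts = {2: 1, 4: 1}
See 2: counts = {2: 2, 4: 1}
See 2: counts = {2: 3, 4: 1}
See 5: counts = {2: 3, 4: 1, 5: 1}
See 4: counts = {2: 3, 4: 2, 5: 1}
See 2: counts = {2: 4, 4: 2, 5: 1}
See 3: counts = {2: 4, 4: 2, 5: 1, 3: 1}

{2: 4, 4: 2, 5: 1, 3: 1}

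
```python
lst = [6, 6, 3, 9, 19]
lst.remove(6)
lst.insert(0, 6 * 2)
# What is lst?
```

After line 1: lst = [6, 6, 3, 9, 19]
After line 2 (remove first 6): lst = [6, 3, 9, 19]
After line 3 (insert 12 at index 0): lst = [12, 6, 3, 9, 19]

[12, 6, 3, 9, 19]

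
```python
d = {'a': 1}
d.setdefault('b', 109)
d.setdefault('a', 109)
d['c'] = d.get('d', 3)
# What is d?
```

After line 1: d = {'a': 1}
After line 2 (setdefault adds 'b'=109): d = {'a': 1, 'b': 109}
After line 3 (setdefault 'a' no-op, already exists): d = {'a': 1, 'b': 109}
After line 4 (get('d', 3) returns default since 'd' not in d): d = {'a': 1, 'b': 109, 'c': 3}

{'a': 1, 'b': 109, 'c': 3}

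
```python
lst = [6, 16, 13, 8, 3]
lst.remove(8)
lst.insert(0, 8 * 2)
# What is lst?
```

After line 1: lst = [6, 16, 13, 8, 3]
After line 2 (remove first 8): lst = [6, 16, 13, 3]
After line 3 (insert 16 at index 0): lst = [16, 6, 16, 13, 3]

[16, 6, 16, 13, 3]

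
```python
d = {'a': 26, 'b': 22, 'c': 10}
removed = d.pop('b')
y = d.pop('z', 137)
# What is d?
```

After line 1: d = {'a': 26, 'b': 22, 'c': 10}
After line 2 (pop 'b' returns 22): d = {'a': 26, 'c': 10}, removed = 22
After line 3 (pop 'z' missing, returns default 137): d = {'a': 26, 'c': 10}, y = 137

{'a': 26, 'c': 10}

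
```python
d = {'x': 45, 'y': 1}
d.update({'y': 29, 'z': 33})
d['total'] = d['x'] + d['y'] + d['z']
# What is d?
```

After line 1: d = {'x': 45, 'y': 1}
After line 2 (y overwritten, z added): d = {'x': 45, 'y': 29, 'z': 33}
After line 3 (total = 45 + 29 + 33 = 107): d = {'x': 45, 'y': 29, 'z': 33, 'total': 107}

{'x': 45, 'y': 29, 'z': 33, 'total': 107}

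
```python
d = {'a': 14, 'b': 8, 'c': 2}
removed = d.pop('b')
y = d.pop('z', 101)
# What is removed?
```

After line 1: d = {'a': 14, 'b': 8, 'c': 2}
After line 2 (pop 'b' returns 8): d = {'a': 14, 'c': 2}, removed = 8
After line 3 (pop 'z' missing, returns default 101): d = {'a': 14, 'c': 2}, y = 101

8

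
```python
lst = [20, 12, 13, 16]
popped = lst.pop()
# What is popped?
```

16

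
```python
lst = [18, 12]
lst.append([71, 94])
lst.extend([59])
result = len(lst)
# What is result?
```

After line 1: lst = [18, 12]
After line 2 (append adds [71, 94] as single element): lst = [18, 12, [71, 94]]
After line 3 (extend unpacks [59], adds 59): lst = [18, 12, [71, 94], 59]
After line 4: result = len(lst) = 4

4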